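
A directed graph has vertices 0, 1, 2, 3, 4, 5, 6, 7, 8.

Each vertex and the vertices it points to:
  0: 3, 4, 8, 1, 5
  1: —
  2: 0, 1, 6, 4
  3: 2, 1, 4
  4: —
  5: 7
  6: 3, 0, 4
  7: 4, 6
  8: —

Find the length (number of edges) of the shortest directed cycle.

3

For each vertex v, BFS finds the shortest path from v back to v.
The shortest such closed walk is 0 → 3 → 2 → 0, length 3.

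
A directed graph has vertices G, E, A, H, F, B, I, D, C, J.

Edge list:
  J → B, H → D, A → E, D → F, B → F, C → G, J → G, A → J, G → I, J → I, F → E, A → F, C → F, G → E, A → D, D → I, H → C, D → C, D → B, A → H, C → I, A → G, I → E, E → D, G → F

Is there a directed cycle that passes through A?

No

A lies on a cycle iff there is a path from A back to itself.
Exploring from A, it never reaches itself; equivalently, its strongly connected component is a singleton.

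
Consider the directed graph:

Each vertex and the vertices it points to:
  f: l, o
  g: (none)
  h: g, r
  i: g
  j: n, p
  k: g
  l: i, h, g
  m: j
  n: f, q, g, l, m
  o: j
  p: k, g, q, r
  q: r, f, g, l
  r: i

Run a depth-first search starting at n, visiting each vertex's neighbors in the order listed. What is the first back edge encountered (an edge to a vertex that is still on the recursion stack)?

DFS from n (visiting each vertex's neighbors in the order listed); mark gray on enter, black on exit:
n gray
  f gray
    l gray
      i gray
        g gray
        g black
      i black
      h gray
        h→g: g black — skip
        r gray
          r→i: i black — skip
        r black
      h black
      l→g: g black — skip
    l black
    o gray
      j gray
        j→n: n is gray → back edge
First back edge: j → n.

j->n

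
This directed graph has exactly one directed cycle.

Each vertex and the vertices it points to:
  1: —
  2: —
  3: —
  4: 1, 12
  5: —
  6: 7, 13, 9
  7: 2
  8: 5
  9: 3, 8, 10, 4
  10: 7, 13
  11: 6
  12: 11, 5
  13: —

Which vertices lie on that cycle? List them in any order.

DFS with gray/black marking from 6:
6 gray
  7 gray
    2 gray
    2 black
  7 black
  13 gray
  13 black
  9 gray
    3 gray
    3 black
    8 gray
      5 gray
      5 black
    8 black
    10 gray
      10→7: 7 black — skip
      10→13: 13 black — skip
    10 black
    4 gray
      1 gray
      1 black
      12 gray
        11 gray
          11→6: 6 is gray → back edge
Back edge closes the cycle 6 → 9 → 4 → 12 → 11 → 6; its vertices are {4, 6, 9, 11, 12}.

4, 6, 9, 11, 12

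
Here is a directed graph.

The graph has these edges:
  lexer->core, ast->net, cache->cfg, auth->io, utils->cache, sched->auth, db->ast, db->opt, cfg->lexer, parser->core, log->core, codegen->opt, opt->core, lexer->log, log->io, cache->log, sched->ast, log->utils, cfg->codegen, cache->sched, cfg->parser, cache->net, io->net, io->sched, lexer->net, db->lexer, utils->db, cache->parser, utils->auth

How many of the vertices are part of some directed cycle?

9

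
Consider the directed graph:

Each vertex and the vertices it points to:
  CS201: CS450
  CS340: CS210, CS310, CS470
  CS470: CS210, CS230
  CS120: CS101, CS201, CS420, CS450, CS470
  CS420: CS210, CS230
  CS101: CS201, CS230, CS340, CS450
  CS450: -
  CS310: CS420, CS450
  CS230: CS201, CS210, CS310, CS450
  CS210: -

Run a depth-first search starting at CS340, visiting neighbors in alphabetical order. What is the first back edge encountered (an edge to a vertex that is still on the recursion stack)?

CS230->CS310

DFS from CS340 (visiting neighbors in alphabetical order); mark gray on enter, black on exit:
CS340 gray
  CS210 gray
  CS210 black
  CS310 gray
    CS420 gray
      CS420→CS210: CS210 black — skip
      CS230 gray
        CS201 gray
          CS450 gray
          CS450 black
        CS201 black
        CS230→CS210: CS210 black — skip
        CS230→CS310: CS310 is gray → back edge
First back edge: CS230 → CS310.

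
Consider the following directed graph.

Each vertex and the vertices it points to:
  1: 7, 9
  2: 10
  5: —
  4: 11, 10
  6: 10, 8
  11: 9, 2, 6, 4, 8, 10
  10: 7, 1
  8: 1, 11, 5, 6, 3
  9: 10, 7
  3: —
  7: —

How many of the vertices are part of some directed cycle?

7

A vertex is on a directed cycle iff it belongs to a strongly connected component of size ≥ 2 (or has a self-loop).
The vertices on cycles are {1, 4, 6, 8, 9, 10, 11} — 7 in total.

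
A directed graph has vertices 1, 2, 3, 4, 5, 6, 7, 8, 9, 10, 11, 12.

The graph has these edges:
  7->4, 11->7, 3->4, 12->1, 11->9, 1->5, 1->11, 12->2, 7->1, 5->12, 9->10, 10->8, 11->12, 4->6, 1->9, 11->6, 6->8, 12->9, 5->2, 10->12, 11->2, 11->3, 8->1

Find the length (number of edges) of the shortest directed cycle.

For each vertex v, BFS finds the shortest path from v back to v.
The shortest such closed walk is 11 → 7 → 1 → 11, length 3.

3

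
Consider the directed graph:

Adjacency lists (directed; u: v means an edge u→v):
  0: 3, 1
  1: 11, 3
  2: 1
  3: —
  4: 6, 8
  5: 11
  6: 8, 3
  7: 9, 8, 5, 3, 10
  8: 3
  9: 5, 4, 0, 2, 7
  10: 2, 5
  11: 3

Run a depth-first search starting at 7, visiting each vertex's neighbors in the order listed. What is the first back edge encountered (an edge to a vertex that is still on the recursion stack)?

DFS from 7 (visiting each vertex's neighbors in the order listed); mark gray on enter, black on exit:
7 gray
  9 gray
    5 gray
      11 gray
        3 gray
        3 black
      11 black
    5 black
    4 gray
      6 gray
        8 gray
          8→3: 3 black — skip
        8 black
        6→3: 3 black — skip
      6 black
      4→8: 8 black — skip
    4 black
    0 gray
      0→3: 3 black — skip
      1 gray
        1→11: 11 black — skip
        1→3: 3 black — skip
      1 black
    0 black
    2 gray
      2→1: 1 black — skip
    2 black
    9→7: 7 is gray → back edge
First back edge: 9 → 7.

9→7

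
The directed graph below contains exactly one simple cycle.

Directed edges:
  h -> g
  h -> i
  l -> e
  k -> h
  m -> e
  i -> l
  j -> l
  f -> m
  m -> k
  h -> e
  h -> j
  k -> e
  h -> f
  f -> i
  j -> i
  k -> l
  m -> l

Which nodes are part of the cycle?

f, h, k, m

DFS with gray/black marking from h:
h gray
  f gray
    m gray
      l gray
        e gray
        e black
      l black
      k gray
        k→l: l black — skip
        k→e: e black — skip
        k→h: h is gray → back edge
Back edge closes the cycle h → f → m → k → h; its vertices are {f, h, k, m}.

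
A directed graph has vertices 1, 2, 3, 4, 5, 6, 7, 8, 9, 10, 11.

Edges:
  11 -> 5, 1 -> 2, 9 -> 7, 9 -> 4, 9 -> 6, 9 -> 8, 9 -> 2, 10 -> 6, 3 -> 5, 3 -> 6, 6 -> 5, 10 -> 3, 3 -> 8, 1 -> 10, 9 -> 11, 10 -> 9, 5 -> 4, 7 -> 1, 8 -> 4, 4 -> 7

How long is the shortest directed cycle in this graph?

For each vertex v, BFS finds the shortest path from v back to v.
The shortest such closed walk is 1 → 10 → 9 → 7 → 1, length 4.

4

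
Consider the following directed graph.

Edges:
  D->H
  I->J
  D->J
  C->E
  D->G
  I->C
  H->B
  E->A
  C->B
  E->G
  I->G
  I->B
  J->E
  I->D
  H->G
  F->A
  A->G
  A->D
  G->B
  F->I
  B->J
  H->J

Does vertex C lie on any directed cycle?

C lies on a cycle iff there is a path from C back to itself.
Exploring from C, it never reaches itself; equivalently, its strongly connected component is a singleton.

No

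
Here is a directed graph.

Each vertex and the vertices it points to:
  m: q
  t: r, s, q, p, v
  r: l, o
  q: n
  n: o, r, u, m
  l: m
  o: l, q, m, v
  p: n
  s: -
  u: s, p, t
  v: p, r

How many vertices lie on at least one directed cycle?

A vertex is on a directed cycle iff it belongs to a strongly connected component of size ≥ 2 (or has a self-loop).
The vertices on cycles are {l, m, n, o, p, q, r, t, u, v} — 10 in total.

10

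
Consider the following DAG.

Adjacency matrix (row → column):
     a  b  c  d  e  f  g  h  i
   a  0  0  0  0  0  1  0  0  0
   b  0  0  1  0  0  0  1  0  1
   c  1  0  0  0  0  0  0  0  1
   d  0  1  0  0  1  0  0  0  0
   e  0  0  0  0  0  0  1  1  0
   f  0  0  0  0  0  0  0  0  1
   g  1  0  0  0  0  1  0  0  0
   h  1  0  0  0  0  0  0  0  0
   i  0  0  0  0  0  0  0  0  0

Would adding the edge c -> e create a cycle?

Adding c→e creates a cycle iff e can already reach c.
Explore from e: no path reaches c. The graph stays acyclic.

No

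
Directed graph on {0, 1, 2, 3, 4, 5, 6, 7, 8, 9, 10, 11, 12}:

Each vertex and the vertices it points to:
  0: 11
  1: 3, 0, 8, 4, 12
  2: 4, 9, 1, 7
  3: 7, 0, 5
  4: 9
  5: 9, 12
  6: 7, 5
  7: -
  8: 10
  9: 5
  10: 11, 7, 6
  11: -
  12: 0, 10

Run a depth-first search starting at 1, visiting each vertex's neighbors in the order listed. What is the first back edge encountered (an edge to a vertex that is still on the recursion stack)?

9->5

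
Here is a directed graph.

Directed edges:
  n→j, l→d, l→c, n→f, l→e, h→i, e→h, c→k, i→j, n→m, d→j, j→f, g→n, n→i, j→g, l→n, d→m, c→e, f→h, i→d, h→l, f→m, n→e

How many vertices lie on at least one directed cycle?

10

A vertex is on a directed cycle iff it belongs to a strongly connected component of size ≥ 2 (or has a self-loop).
The vertices on cycles are {c, d, e, f, g, h, i, j, l, n} — 10 in total.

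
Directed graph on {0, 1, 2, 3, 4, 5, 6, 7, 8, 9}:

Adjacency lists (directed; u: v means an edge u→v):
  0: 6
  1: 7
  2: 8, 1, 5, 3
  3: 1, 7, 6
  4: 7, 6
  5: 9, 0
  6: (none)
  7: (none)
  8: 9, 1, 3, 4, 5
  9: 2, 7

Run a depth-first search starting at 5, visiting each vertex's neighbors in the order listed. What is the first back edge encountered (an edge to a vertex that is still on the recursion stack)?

8->9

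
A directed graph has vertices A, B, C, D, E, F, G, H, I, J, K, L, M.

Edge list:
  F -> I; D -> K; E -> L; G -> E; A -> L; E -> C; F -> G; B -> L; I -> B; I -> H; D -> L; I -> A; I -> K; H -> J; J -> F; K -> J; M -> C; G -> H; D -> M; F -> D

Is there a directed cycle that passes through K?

Yes

K is on a cycle iff K can reach itself via ≥1 edge.
K → J → F → D → K — yes.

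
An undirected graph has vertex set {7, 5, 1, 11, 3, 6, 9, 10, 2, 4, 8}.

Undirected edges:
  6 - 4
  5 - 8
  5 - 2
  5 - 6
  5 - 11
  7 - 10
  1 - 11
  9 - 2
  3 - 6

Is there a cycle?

No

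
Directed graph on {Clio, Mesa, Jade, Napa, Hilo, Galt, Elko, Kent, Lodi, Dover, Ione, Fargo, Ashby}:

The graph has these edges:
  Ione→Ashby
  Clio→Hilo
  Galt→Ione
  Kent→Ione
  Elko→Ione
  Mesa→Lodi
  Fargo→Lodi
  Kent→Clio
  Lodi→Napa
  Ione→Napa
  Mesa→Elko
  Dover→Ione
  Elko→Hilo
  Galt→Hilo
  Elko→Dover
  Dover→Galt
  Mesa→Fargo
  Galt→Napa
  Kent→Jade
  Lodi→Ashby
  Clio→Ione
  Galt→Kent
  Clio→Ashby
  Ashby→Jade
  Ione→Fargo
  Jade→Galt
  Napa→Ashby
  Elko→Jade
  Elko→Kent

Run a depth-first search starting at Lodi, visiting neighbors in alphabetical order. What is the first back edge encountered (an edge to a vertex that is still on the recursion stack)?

DFS from Lodi (visiting neighbors in alphabetical order); mark gray on enter, black on exit:
Lodi gray
  Ashby gray
    Jade gray
      Galt gray
        Hilo gray
        Hilo black
        Ione gray
          Ione→Ashby: Ashby is gray → back edge
First back edge: Ione → Ashby.

Ione→Ashby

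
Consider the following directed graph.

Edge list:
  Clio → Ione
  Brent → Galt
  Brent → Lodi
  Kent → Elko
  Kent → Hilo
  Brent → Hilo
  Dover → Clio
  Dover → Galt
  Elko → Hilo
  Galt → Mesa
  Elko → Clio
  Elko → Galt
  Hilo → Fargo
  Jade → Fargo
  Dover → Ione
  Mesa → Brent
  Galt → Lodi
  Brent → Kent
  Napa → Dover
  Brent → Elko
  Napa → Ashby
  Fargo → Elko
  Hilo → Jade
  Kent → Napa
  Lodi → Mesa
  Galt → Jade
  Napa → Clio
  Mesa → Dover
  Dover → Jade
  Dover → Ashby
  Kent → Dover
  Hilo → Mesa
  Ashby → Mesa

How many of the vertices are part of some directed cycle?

12

A vertex is on a directed cycle iff it belongs to a strongly connected component of size ≥ 2 (or has a self-loop).
The vertices on cycles are {Elko, Galt, Hilo, Jade, Kent, Lodi, Mesa, Napa, Ashby, Brent, Dover, Fargo} — 12 in total.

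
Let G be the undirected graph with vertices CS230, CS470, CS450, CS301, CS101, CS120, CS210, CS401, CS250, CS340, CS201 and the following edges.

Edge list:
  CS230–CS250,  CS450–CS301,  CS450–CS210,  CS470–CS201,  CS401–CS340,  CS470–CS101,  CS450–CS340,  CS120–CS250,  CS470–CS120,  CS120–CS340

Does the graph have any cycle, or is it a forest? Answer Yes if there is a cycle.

DFS, tracking each vertex's parent; an edge to a visited non-parent vertex closes a cycle.
Start from CS450:
visit CS450 (parent –)
  visit CS210 (parent CS450)
    CS210–CS450: parent, skip
  visit CS301 (parent CS450)
    CS301–CS450: parent, skip
  visit CS340 (parent CS450)
    visit CS401 (parent CS340)
      CS401–CS340: parent, skip
    CS340–CS450: parent, skip
    visit CS120 (parent CS340)
      visit CS470 (parent CS120)
        CS470–CS120: parent, skip
        visit CS201 (parent CS470)
          CS201–CS470: parent, skip
        visit CS101 (parent CS470)
          CS101–CS470: parent, skip
      CS120–CS340: parent, skip
      visit CS250 (parent CS120)
        CS250–CS120: parent, skip
        visit CS230 (parent CS250)
          CS230–CS250: parent, skip
No non-parent visited neighbor found — the graph is a forest.

No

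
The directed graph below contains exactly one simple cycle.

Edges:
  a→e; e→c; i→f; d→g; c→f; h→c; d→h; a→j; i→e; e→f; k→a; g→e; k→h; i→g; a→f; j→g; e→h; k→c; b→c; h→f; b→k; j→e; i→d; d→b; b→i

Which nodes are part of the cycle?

b, d, i

DFS with gray/black marking from b:
b gray
  k gray
    h gray
      f gray
      f black
      c gray
        c→f: f black — skip
      c black
    h black
    a gray
      a→f: f black — skip
      j gray
        e gray
          e→h: h black — skip
          e→f: f black — skip
          e→c: c black — skip
        e black
        g gray
          g→e: e black — skip
        g black
      j black
      a→e: e black — skip
    a black
    k→c: c black — skip
  k black
  b→c: c black — skip
  i gray
    d gray
      d→b: b is gray → back edge
Back edge closes the cycle b → i → d → b; its vertices are {b, d, i}.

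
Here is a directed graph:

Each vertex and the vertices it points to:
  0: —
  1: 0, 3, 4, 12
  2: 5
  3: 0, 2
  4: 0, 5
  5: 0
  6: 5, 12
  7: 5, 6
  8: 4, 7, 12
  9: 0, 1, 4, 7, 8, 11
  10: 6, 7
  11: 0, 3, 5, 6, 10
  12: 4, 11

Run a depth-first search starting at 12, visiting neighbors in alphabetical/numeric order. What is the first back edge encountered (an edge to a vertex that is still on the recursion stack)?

6->12

DFS from 12 (visiting neighbors in alphabetical/numeric order); mark gray on enter, black on exit:
12 gray
  4 gray
    0 gray
    0 black
    5 gray
      5→0: 0 black — skip
    5 black
  4 black
  11 gray
    11→0: 0 black — skip
    3 gray
      3→0: 0 black — skip
      2 gray
        2→5: 5 black — skip
      2 black
    3 black
    11→5: 5 black — skip
    6 gray
      6→5: 5 black — skip
      6→12: 12 is gray → back edge
First back edge: 6 → 12.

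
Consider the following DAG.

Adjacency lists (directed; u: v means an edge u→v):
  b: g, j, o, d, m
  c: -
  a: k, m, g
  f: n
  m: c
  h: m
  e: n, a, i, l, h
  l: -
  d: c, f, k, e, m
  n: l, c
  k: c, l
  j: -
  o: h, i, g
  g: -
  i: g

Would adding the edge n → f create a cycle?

Adding n→f creates a cycle iff f can already reach n.
Path from f: f → n.
So f → … → n → f is a cycle.

Yes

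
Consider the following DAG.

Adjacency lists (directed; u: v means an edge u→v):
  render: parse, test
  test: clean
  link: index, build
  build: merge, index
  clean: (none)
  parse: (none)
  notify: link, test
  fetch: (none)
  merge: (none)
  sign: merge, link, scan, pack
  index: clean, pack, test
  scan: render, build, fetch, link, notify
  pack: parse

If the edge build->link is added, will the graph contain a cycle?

Adding build→link creates a cycle iff link can already reach build.
Path from link: link → build.
So link → … → build → link is a cycle.

Yes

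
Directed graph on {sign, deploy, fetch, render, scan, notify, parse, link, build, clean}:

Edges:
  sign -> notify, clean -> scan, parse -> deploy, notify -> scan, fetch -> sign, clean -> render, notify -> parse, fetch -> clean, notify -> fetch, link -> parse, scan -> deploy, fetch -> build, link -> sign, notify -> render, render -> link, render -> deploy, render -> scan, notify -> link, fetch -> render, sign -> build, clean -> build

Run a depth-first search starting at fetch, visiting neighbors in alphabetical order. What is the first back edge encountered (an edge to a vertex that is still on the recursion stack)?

DFS from fetch (visiting neighbors in alphabetical order); mark gray on enter, black on exit:
fetch gray
  build gray
  build black
  clean gray
    clean→build: build black — skip
    render gray
      deploy gray
      deploy black
      link gray
        parse gray
          parse→deploy: deploy black — skip
        parse black
        sign gray
          sign→build: build black — skip
          notify gray
            notify→fetch: fetch is gray → back edge
First back edge: notify → fetch.

notify->fetch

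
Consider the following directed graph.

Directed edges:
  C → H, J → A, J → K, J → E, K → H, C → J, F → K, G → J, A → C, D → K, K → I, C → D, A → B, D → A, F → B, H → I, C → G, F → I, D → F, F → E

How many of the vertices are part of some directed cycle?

5

A vertex is on a directed cycle iff it belongs to a strongly connected component of size ≥ 2 (or has a self-loop).
The vertices on cycles are {A, C, D, G, J} — 5 in total.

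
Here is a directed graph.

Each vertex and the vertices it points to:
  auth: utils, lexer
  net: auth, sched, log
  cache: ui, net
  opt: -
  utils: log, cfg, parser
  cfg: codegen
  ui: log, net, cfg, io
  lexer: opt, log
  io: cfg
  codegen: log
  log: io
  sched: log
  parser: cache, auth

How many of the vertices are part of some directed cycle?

10

A vertex is on a directed cycle iff it belongs to a strongly connected component of size ≥ 2 (or has a self-loop).
The vertices on cycles are {io, ui, cfg, log, net, auth, cache, utils, parser, codegen} — 10 in total.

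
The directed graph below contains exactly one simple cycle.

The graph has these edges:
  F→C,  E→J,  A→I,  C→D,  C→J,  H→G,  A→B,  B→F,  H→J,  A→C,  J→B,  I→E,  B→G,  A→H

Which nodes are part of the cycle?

B, C, F, J

DFS with gray/black marking from B:
B gray
  G gray
  G black
  F gray
    C gray
      D gray
      D black
      J gray
        J→B: B is gray → back edge
Back edge closes the cycle B → F → C → J → B; its vertices are {B, C, F, J}.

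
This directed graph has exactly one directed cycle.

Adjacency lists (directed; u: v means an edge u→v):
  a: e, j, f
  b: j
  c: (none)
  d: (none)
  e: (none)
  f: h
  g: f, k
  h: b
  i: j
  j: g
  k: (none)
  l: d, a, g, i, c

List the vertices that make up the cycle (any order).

DFS with gray/black marking from g:
g gray
  f gray
    h gray
      b gray
        j gray
          j→g: g is gray → back edge
Back edge closes the cycle g → f → h → b → j → g; its vertices are {b, f, g, h, j}.

b, f, g, h, j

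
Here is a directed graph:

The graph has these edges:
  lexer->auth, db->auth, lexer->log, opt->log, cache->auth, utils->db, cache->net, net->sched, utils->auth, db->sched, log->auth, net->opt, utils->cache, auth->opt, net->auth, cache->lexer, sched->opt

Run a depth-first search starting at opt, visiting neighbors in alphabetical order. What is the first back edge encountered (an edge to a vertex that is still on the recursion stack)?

auth->opt

DFS from opt (visiting neighbors in alphabetical order); mark gray on enter, black on exit:
opt gray
  log gray
    auth gray
      auth→opt: opt is gray → back edge
First back edge: auth → opt.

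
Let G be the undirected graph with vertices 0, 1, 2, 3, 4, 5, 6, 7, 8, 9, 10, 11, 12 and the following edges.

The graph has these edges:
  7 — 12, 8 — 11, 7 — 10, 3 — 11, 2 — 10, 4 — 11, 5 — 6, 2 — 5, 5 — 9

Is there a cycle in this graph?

No

DFS, tracking each vertex's parent; an edge to a visited non-parent vertex closes a cycle.
Start from 5:
visit 5 (parent –)
  visit 6 (parent 5)
    6–5: parent, skip
  visit 2 (parent 5)
    visit 10 (parent 2)
      10–2: parent, skip
      visit 7 (parent 10)
        7–10: parent, skip
        visit 12 (parent 7)
          12–7: parent, skip
    2–5: parent, skip
  visit 9 (parent 5)
    9–5: parent, skip
visit 0 (parent –)
visit 1 (parent –)
visit 3 (parent –)
  visit 11 (parent 3)
    visit 4 (parent 11)
      4–11: parent, skip
    11–3: parent, skip
    visit 8 (parent 11)
      8–11: parent, skip
No non-parent visited neighbor found — the graph is a forest.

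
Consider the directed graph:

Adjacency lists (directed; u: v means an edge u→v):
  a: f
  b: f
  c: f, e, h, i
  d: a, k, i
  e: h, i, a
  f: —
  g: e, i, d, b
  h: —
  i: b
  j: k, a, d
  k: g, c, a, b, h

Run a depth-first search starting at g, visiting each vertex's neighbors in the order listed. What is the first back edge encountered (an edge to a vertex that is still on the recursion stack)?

k→g

DFS from g (visiting each vertex's neighbors in the order listed); mark gray on enter, black on exit:
g gray
  e gray
    h gray
    h black
    i gray
      b gray
        f gray
        f black
      b black
    i black
    a gray
      a→f: f black — skip
    a black
  e black
  g→i: i black — skip
  d gray
    d→a: a black — skip
    k gray
      k→g: g is gray → back edge
First back edge: k → g.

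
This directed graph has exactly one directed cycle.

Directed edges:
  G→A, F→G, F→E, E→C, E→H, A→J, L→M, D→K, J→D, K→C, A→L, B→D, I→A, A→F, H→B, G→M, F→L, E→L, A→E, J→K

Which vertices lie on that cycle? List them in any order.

DFS with gray/black marking from A:
A gray
  E gray
    C gray
    C black
    H gray
      B gray
        D gray
          K gray
            K→C: C black — skip
          K black
        D black
      B black
    H black
    L gray
      M gray
      M black
    L black
  E black
  F gray
    G gray
      G→A: A is gray → back edge
Back edge closes the cycle A → F → G → A; its vertices are {A, F, G}.

A, F, G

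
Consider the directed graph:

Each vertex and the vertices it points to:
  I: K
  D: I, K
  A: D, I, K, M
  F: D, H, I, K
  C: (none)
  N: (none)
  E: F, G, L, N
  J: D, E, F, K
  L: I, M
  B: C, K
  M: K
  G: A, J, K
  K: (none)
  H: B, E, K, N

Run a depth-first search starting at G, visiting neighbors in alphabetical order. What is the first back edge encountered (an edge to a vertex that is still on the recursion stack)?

H->E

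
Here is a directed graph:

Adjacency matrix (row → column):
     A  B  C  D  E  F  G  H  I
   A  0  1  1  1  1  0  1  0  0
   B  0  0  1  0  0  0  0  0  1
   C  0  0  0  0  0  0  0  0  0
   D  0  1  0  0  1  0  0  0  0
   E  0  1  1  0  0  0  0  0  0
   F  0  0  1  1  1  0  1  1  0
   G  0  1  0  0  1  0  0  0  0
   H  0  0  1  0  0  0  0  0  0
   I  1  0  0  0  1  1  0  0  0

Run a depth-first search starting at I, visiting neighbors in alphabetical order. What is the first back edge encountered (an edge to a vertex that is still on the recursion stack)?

DFS from I (visiting neighbors in alphabetical order); mark gray on enter, black on exit:
I gray
  A gray
    B gray
      C gray
      C black
      B→I: I is gray → back edge
First back edge: B → I.

B→I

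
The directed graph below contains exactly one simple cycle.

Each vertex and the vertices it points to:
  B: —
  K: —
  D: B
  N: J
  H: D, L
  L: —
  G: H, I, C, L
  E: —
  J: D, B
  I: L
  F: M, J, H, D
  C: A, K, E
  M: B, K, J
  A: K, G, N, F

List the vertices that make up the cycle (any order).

A, C, G

DFS with gray/black marking from C:
C gray
  A gray
    K gray
    K black
    G gray
      H gray
        D gray
          B gray
          B black
        D black
        L gray
        L black
      H black
      I gray
        I→L: L black — skip
      I black
      G→C: C is gray → back edge
Back edge closes the cycle C → A → G → C; its vertices are {A, C, G}.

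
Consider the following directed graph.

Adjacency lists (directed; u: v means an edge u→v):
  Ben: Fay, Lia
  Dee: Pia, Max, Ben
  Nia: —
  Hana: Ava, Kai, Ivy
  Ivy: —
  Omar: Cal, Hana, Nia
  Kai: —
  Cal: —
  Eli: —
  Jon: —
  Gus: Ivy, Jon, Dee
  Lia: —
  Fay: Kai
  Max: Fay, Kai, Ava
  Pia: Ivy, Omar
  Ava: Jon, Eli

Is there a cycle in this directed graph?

No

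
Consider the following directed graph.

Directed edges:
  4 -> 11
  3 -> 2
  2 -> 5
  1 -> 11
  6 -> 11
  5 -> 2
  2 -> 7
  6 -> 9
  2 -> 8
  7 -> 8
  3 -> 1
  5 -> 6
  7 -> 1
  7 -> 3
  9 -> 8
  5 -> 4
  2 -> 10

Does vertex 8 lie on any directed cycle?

No

8 lies on a cycle iff there is a path from 8 back to itself.
Exploring from 8, it never reaches itself; equivalently, its strongly connected component is a singleton.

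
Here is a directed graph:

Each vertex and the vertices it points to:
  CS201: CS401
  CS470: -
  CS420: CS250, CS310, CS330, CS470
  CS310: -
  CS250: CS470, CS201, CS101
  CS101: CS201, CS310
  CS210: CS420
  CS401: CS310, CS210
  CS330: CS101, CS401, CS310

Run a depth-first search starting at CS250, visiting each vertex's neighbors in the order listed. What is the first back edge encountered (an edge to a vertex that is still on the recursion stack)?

CS420→CS250

DFS from CS250 (visiting each vertex's neighbors in the order listed); mark gray on enter, black on exit:
CS250 gray
  CS470 gray
  CS470 black
  CS201 gray
    CS401 gray
      CS310 gray
      CS310 black
      CS210 gray
        CS420 gray
          CS420→CS250: CS250 is gray → back edge
First back edge: CS420 → CS250.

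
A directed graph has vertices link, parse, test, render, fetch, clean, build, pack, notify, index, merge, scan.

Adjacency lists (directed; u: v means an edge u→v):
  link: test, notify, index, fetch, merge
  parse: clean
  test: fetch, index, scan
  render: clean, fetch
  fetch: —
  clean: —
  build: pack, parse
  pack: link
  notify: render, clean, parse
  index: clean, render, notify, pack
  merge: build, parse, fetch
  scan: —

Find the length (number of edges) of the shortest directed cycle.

3

For each vertex v, BFS finds the shortest path from v back to v.
The shortest such closed walk is link → index → pack → link, length 3.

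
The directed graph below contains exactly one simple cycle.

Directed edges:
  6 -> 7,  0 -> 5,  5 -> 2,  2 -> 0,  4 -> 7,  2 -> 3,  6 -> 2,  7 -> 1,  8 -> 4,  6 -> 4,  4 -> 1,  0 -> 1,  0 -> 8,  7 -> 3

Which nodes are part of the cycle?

0, 2, 5

DFS with gray/black marking from 2:
2 gray
  3 gray
  3 black
  0 gray
    5 gray
      5→2: 2 is gray → back edge
Back edge closes the cycle 2 → 0 → 5 → 2; its vertices are {0, 2, 5}.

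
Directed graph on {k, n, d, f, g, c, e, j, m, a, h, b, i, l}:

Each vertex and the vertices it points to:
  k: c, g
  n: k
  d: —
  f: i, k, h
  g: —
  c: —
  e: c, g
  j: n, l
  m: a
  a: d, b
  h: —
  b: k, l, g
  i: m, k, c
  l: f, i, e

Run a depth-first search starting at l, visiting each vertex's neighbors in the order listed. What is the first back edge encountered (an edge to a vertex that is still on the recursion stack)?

b->l

DFS from l (visiting each vertex's neighbors in the order listed); mark gray on enter, black on exit:
l gray
  f gray
    i gray
      m gray
        a gray
          d gray
          d black
          b gray
            k gray
              c gray
              c black
              g gray
              g black
            k black
            b→l: l is gray → back edge
First back edge: b → l.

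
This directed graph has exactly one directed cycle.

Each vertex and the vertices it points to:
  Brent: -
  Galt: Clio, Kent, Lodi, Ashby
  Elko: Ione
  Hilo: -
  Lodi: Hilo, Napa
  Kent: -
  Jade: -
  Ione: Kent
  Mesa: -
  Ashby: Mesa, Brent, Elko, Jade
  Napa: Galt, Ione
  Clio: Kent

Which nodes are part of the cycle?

Galt, Lodi, Napa

DFS with gray/black marking from Galt:
Galt gray
  Clio gray
    Kent gray
    Kent black
  Clio black
  Galt→Kent: Kent black — skip
  Lodi gray
    Hilo gray
    Hilo black
    Napa gray
      Napa→Galt: Galt is gray → back edge
Back edge closes the cycle Galt → Lodi → Napa → Galt; its vertices are {Galt, Lodi, Napa}.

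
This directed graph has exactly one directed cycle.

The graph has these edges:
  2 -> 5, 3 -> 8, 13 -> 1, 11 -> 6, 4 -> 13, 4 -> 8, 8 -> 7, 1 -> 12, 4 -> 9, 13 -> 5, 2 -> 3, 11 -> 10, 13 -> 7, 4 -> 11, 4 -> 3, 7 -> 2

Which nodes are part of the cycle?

DFS with gray/black marking from 8:
8 gray
  7 gray
    2 gray
      5 gray
      5 black
      3 gray
        3→8: 8 is gray → back edge
Back edge closes the cycle 8 → 7 → 2 → 3 → 8; its vertices are {2, 3, 7, 8}.

2, 3, 7, 8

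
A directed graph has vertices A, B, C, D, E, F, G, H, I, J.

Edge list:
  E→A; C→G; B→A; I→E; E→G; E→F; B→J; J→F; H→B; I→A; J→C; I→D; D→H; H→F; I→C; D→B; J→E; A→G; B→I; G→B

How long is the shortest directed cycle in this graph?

3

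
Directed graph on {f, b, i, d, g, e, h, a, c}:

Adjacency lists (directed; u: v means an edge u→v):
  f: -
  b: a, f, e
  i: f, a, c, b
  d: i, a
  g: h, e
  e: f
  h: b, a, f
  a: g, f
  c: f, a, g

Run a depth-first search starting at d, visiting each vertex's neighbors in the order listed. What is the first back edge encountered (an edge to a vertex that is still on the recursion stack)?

b→a

DFS from d (visiting each vertex's neighbors in the order listed); mark gray on enter, black on exit:
d gray
  i gray
    f gray
    f black
    a gray
      g gray
        h gray
          b gray
            b→a: a is gray → back edge
First back edge: b → a.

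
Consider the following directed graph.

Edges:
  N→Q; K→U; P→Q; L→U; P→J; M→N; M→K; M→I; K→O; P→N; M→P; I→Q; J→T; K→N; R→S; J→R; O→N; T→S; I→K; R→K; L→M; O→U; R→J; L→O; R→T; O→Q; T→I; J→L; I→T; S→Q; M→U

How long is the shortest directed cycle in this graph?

2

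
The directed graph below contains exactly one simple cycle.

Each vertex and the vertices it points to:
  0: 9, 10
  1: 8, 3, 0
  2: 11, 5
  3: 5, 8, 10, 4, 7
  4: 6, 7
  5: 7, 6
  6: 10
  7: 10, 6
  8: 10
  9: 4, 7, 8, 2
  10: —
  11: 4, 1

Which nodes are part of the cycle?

0, 1, 2, 9, 11

DFS with gray/black marking from 11:
11 gray
  4 gray
    6 gray
      10 gray
      10 black
    6 black
    7 gray
      7→10: 10 black — skip
      7→6: 6 black — skip
    7 black
  4 black
  1 gray
    8 gray
      8→10: 10 black — skip
    8 black
    3 gray
      5 gray
        5→7: 7 black — skip
        5→6: 6 black — skip
      5 black
      3→8: 8 black — skip
      3→10: 10 black — skip
      3→4: 4 black — skip
      3→7: 7 black — skip
    3 black
    0 gray
      9 gray
        9→4: 4 black — skip
        9→7: 7 black — skip
        9→8: 8 black — skip
        2 gray
          2→11: 11 is gray → back edge
Back edge closes the cycle 11 → 1 → 0 → 9 → 2 → 11; its vertices are {0, 1, 2, 9, 11}.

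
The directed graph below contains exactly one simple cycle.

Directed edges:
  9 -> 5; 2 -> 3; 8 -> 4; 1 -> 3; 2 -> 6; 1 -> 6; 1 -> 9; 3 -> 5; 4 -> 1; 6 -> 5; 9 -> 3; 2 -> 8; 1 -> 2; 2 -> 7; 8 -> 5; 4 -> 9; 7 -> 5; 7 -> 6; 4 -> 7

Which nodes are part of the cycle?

DFS with gray/black marking from 4:
4 gray
  7 gray
    6 gray
      5 gray
      5 black
    6 black
    7→5: 5 black — skip
  7 black
  9 gray
    9→5: 5 black — skip
    3 gray
      3→5: 5 black — skip
    3 black
  9 black
  1 gray
    1→9: 9 black — skip
    2 gray
      8 gray
        8→5: 5 black — skip
        8→4: 4 is gray → back edge
Back edge closes the cycle 4 → 1 → 2 → 8 → 4; its vertices are {1, 2, 4, 8}.

1, 2, 4, 8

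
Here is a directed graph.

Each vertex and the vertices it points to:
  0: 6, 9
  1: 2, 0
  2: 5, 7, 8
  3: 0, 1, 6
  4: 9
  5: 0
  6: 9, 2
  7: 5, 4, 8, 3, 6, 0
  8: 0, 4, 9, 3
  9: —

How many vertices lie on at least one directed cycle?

8

A vertex is on a directed cycle iff it belongs to a strongly connected component of size ≥ 2 (or has a self-loop).
The vertices on cycles are {0, 1, 2, 3, 5, 6, 7, 8} — 8 in total.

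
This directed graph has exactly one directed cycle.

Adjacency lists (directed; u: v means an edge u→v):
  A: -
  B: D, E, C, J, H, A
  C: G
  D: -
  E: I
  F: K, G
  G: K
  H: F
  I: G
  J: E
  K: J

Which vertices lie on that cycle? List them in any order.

DFS with gray/black marking from J:
J gray
  E gray
    I gray
      G gray
        K gray
          K→J: J is gray → back edge
Back edge closes the cycle J → E → I → G → K → J; its vertices are {E, G, I, J, K}.

E, G, I, J, K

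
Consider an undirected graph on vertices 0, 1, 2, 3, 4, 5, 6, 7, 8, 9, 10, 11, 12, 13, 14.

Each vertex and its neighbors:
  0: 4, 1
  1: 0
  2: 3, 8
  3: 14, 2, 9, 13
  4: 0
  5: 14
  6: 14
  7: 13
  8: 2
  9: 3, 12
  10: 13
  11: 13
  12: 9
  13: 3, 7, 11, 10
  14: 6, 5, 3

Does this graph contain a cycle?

No

DFS, tracking each vertex's parent; an edge to a visited non-parent vertex closes a cycle.
Start from 6:
visit 6 (parent –)
  visit 14 (parent 6)
    14–6: parent, skip
    visit 5 (parent 14)
      5–14: parent, skip
    visit 3 (parent 14)
      3–14: parent, skip
      visit 2 (parent 3)
        2–3: parent, skip
        visit 8 (parent 2)
          8–2: parent, skip
      visit 9 (parent 3)
        9–3: parent, skip
        visit 12 (parent 9)
          12–9: parent, skip
      visit 13 (parent 3)
        13–3: parent, skip
        visit 7 (parent 13)
          7–13: parent, skip
        visit 11 (parent 13)
          11–13: parent, skip
        visit 10 (parent 13)
          10–13: parent, skip
visit 0 (parent –)
  visit 4 (parent 0)
    4–0: parent, skip
  visit 1 (parent 0)
    1–0: parent, skip
No non-parent visited neighbor found — the graph is a forest.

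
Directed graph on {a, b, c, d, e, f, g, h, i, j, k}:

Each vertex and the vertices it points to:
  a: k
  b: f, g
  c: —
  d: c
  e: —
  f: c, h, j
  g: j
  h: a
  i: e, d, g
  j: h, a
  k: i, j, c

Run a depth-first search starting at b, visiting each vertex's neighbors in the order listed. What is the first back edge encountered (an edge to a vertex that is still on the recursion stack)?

j→h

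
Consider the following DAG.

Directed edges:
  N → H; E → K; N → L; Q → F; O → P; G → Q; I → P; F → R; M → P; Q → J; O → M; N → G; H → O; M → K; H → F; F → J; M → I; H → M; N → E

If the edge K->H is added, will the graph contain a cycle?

Yes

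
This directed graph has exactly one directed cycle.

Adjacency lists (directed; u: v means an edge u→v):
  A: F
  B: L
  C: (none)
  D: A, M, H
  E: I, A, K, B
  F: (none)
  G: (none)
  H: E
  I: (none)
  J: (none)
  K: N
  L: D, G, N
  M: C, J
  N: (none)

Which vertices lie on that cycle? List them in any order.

B, D, E, H, L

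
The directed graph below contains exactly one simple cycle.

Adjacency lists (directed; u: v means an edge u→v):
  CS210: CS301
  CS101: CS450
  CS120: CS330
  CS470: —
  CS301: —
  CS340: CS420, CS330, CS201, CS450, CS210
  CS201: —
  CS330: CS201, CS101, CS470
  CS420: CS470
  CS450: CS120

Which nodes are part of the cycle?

CS101, CS120, CS330, CS450

DFS with gray/black marking from CS450:
CS450 gray
  CS120 gray
    CS330 gray
      CS201 gray
      CS201 black
      CS101 gray
        CS101→CS450: CS450 is gray → back edge
Back edge closes the cycle CS450 → CS120 → CS330 → CS101 → CS450; its vertices are {CS101, CS120, CS330, CS450}.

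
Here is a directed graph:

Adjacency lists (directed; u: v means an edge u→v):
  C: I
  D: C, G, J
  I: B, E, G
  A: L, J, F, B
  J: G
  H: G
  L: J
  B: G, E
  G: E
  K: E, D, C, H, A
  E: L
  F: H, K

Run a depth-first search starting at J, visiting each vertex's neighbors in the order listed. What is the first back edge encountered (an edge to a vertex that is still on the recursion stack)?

DFS from J (visiting each vertex's neighbors in the order listed); mark gray on enter, black on exit:
J gray
  G gray
    E gray
      L gray
        L→J: J is gray → back edge
First back edge: L → J.

L→J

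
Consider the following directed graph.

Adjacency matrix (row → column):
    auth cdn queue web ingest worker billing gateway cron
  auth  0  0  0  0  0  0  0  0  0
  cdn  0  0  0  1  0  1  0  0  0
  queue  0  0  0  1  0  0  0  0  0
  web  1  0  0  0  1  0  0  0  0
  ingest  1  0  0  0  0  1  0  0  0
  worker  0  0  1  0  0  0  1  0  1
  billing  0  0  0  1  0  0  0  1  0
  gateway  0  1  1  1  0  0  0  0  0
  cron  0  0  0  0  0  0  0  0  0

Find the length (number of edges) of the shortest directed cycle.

4

For each vertex v, BFS finds the shortest path from v back to v.
The shortest such closed walk is worker → billing → gateway → cdn → worker, length 4.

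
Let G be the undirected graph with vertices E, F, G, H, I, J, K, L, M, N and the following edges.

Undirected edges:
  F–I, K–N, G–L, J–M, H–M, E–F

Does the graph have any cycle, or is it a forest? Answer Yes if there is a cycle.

DFS, tracking each vertex's parent; an edge to a visited non-parent vertex closes a cycle.
Start from J:
visit J (parent –)
  visit M (parent J)
    visit H (parent M)
      H–M: parent, skip
    M–J: parent, skip
visit E (parent –)
  visit F (parent E)
    F–E: parent, skip
    visit I (parent F)
      I–F: parent, skip
visit G (parent –)
  visit L (parent G)
    L–G: parent, skip
visit K (parent –)
  visit N (parent K)
    N–K: parent, skip
No non-parent visited neighbor found — the graph is a forest.

No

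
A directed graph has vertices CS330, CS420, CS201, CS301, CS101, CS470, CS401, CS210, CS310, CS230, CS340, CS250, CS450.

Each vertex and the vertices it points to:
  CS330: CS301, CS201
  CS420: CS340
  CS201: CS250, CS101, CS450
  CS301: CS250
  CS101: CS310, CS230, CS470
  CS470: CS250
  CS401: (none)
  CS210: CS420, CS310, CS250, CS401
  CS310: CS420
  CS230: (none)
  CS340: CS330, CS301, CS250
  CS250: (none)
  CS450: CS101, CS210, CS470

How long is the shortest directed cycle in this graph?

For each vertex v, BFS finds the shortest path from v back to v.
The shortest such closed walk is CS201 → CS101 → CS310 → CS420 → CS340 → CS330 → CS201, length 6.

6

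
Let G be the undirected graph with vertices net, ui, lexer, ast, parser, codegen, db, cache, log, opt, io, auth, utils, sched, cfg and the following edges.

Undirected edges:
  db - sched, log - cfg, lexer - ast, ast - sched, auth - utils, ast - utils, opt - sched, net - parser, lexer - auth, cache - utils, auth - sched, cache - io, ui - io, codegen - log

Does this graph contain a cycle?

DFS, tracking each vertex's parent; an edge to a visited non-parent vertex closes a cycle.
Start from sched:
visit sched (parent –)
  visit db (parent sched)
    db–sched: parent, skip
  visit ast (parent sched)
    ast–sched: parent, skip
    visit utils (parent ast)
      visit cache (parent utils)
        visit io (parent cache)
          visit ui (parent io)
            ui–io: parent, skip
          io–cache: parent, skip
        cache–utils: parent, skip
      utils–ast: parent, skip
      visit auth (parent utils)
        auth–sched: sched visited and ≠ parent → cycle
Cycle: sched – ast – utils – auth – sched.

Yes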